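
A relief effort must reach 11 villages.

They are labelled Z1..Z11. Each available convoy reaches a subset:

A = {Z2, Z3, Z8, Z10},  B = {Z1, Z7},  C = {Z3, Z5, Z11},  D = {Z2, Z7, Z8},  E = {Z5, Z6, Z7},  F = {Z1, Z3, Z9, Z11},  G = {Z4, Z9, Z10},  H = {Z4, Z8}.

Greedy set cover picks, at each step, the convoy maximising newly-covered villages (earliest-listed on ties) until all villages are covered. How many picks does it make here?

4

Greedy: pick A (covers 4 new) → pick E (covers 3 new) → pick F (covers 3 new) → pick G (covers 1 new). Total picks: 4.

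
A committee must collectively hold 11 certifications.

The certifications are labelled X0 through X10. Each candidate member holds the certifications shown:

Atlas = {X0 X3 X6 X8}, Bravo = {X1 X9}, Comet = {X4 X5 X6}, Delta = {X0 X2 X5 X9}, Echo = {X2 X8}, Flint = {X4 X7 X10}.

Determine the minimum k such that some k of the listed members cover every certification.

4

Take {Atlas, Bravo, Delta, Flint}. Their union is {X0, X1, X2, X3, X4, X5, X6, X7, X8, X9, X10}, which is all 11 certifications.
Only Bravo contains X1, so Bravo is forced; the remaining 9 certifications need at least 3 more members (each remaining member adds at most 4) — so at least 4 members are needed, and 4 is optimal.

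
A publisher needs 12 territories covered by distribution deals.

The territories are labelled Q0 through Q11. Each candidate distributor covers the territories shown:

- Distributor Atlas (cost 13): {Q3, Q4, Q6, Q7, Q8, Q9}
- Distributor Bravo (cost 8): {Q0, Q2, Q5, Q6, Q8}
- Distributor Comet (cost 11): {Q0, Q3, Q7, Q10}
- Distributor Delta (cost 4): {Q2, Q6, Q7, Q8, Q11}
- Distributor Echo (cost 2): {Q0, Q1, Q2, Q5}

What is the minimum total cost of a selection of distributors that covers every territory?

Atlas, Comet, Delta, Echo together cover every territory (Atlas ∪ Comet ∪ Delta ∪ Echo = {Q0, Q1, Q2, Q3, Q4, Q5, Q6, Q7, Q8, Q9, Q10, Q11}); total cost 13 + 11 + 4 + 2 = 30.
No covering selection has total cost below 30.

30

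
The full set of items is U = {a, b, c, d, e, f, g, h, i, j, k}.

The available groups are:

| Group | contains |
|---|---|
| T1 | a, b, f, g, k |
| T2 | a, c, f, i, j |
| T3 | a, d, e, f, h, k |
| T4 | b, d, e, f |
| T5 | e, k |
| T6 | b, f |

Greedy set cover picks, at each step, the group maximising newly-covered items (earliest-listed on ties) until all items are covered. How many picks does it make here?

3

Greedy: pick T3 (covers 6 new) → pick T2 (covers 3 new) → pick T1 (covers 2 new). Total picks: 3.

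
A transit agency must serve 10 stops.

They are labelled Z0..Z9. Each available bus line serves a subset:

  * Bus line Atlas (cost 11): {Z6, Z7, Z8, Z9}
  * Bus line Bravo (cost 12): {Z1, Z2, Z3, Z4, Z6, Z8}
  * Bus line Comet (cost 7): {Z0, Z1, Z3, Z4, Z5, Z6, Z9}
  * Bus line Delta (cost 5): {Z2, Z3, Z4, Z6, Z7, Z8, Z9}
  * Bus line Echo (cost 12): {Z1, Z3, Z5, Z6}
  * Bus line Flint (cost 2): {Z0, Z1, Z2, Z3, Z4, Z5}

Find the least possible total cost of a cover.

7

Delta, Flint together cover every stop (Delta ∪ Flint = {Z0, Z1, Z2, Z3, Z4, Z5, Z6, Z7, Z8, Z9}); total cost 5 + 2 = 7.
No covering selection has total cost below 7.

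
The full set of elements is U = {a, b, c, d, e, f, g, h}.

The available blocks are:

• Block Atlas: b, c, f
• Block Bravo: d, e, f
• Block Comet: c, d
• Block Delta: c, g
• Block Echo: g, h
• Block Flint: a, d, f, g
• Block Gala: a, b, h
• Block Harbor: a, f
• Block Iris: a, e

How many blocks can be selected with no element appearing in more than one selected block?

Comet, Echo, Harbor are pairwise disjoint (Comet={c,d}; Echo={g,h}; Harbor={a,f}).
Every remaining block overlaps one of these, and no 4 of the listed blocks are pairwise disjoint, so 3 is the maximum.

3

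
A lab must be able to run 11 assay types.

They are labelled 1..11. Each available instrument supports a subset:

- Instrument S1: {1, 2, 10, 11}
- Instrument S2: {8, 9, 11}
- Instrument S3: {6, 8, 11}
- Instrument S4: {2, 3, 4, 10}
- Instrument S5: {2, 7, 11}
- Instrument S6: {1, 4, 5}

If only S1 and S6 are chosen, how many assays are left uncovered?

5

Union of S1, S6 = {1, 2, 4, 5, 10, 11}.
Not covered: 3, 6, 7, 8, 9 — 5 assays.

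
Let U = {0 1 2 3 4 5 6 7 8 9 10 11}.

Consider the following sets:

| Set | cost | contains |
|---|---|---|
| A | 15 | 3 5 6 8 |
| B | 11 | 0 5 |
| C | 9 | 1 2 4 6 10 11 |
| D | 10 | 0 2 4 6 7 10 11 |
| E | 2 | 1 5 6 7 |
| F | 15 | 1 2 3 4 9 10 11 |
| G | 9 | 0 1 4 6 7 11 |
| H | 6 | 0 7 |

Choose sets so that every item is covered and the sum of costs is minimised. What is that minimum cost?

A, F, H together cover every item (A ∪ F ∪ H = {0, 1, 2, 3, 4, 5, 6, 7, 8, 9, 10, 11}); total cost 15 + 15 + 6 = 36.
The greedy pick E, D, A, F costs 42; no covering selection beats 36.

36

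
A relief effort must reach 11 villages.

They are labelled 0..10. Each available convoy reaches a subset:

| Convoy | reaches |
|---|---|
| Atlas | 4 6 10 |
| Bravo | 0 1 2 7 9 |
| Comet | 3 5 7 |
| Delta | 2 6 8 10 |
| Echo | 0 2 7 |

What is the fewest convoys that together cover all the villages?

Atlas and Bravo and Comet and Delta together: Atlas ∪ Bravo ∪ Comet ∪ Delta = {0, 1, 2, 3, 4, 5, 6, 7, 8, 9, 10} — every village is covered.
No 3 of the 5 convoys cover everything (all 10 combinations miss at least one village), so 4 is optimal.

4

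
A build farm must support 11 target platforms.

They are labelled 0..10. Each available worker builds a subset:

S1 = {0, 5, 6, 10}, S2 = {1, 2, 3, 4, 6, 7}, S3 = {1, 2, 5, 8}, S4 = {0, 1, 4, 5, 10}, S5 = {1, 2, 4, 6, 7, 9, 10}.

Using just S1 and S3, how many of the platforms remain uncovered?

4

Union of S1, S3 = {0, 1, 2, 5, 6, 8, 10}.
Not covered: 3, 4, 7, 9 — 4 platforms.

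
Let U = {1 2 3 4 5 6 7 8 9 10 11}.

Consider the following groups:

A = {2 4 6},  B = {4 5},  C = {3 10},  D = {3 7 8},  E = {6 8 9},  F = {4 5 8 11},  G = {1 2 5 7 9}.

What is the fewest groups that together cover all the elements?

Take {A, C, F, G}. Their union is {1, 2, 3, 4, 5, 6, 7, 8, 9, 10, 11}, which is all 11 elements.
No 3 of the 7 groups cover everything (all 35 combinations miss at least one element), so 4 is optimal.

4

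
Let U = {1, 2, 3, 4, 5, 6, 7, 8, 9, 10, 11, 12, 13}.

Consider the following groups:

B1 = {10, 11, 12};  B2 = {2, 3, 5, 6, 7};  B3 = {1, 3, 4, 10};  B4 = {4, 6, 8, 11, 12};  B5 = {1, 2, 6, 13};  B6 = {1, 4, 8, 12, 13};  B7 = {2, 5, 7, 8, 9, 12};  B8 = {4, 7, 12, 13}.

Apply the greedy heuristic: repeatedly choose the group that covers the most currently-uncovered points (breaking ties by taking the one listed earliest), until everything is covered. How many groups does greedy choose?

Greedy: pick B7 (covers 6 new) → pick B3 (covers 4 new) → pick B4 (covers 2 new) → pick B5 (covers 1 new). Total picks: 4.

4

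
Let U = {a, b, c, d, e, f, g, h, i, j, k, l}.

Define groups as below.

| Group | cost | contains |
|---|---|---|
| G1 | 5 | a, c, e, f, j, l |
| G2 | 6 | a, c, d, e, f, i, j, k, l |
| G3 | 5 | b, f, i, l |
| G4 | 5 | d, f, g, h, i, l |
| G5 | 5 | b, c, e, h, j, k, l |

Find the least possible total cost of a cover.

G1, G4, G5 together cover every element (G1 ∪ G4 ∪ G5 = {a, b, c, d, e, f, g, h, i, j, k, l}); total cost 5 + 5 + 5 = 15.
The greedy pick G2, G4, G3 costs 16; no covering selection beats 15.

15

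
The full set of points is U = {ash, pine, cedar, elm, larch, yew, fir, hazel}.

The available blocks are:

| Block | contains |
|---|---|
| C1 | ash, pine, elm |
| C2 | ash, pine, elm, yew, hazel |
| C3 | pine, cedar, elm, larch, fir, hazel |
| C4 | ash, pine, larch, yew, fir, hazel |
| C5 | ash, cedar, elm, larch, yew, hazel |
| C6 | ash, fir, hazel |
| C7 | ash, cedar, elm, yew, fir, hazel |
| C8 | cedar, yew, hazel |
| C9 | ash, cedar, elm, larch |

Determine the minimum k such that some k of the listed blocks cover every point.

Take {C3, C5}. Their union is {ash, pine, cedar, elm, larch, yew, fir, hazel}, which is all 8 points.
No single block has all 8 points (the largest, C3, has 6), so 2 is optimal.

2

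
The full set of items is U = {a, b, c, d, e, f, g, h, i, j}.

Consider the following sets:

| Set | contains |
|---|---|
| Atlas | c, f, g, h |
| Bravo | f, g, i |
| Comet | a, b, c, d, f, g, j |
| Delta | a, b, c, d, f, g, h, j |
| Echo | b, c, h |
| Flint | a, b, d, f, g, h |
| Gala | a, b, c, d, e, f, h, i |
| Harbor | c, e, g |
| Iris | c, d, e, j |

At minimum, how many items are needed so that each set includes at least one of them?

The 2 items {c, g} hit every set.
The sets Bravo, Echo are pairwise disjoint, so any hitting set needs a separate item for each — at least 2. Hence 2 is optimal.

2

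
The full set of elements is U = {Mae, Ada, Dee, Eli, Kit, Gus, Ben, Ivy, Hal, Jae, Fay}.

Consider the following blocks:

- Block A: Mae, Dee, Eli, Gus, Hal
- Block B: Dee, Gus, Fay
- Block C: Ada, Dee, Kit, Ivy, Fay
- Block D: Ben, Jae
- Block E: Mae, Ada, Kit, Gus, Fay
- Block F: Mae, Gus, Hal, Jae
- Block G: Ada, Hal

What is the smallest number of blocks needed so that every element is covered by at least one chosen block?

Take {A, C, D}. Their union is {Mae, Ada, Dee, Eli, Kit, Gus, Ben, Ivy, Hal, Jae, Fay}, which is all 11 elements.
Each block has at most 5 elements, and 2·5 = 10 < 11 — so at least 3 blocks are needed, and 3 is optimal.

3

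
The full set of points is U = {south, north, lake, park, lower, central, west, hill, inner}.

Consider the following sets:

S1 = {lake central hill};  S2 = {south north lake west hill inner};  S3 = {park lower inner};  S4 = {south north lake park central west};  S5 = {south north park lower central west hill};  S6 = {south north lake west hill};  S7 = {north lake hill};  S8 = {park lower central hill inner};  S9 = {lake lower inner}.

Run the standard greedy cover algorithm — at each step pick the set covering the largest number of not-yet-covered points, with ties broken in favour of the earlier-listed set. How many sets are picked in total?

2

Greedy: pick S5 (covers 7 new) → pick S2 (covers 2 new). Total picks: 2.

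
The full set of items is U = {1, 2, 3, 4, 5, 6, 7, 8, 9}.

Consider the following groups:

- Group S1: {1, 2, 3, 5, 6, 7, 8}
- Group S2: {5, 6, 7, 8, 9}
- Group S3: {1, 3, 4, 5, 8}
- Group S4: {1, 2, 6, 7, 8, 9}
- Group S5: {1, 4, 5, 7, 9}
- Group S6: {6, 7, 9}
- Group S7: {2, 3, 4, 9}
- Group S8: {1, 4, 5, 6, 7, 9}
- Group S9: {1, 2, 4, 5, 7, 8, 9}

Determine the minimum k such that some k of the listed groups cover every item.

S1 and S7 cover everything between them: the union {1, 2, 3, 4, 5, 6, 7, 8, 9} is all of U.
No single group has all 9 items (the largest, S1, has 7), so 2 is optimal.

2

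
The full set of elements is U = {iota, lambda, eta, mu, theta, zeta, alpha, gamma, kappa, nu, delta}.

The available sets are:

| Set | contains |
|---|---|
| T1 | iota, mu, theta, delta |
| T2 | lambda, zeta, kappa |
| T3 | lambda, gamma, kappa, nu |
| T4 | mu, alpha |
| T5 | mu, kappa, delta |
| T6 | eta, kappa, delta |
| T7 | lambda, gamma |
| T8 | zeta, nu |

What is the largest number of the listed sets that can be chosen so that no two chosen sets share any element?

4

T4, T6, T7, T8 are pairwise disjoint (T4={mu,alpha}; T6={eta,kappa,delta}; T7={lambda,gamma}; T8={zeta,nu}).
Every remaining set overlaps one of these, and no 5 of the listed sets are pairwise disjoint, so 4 is the maximum.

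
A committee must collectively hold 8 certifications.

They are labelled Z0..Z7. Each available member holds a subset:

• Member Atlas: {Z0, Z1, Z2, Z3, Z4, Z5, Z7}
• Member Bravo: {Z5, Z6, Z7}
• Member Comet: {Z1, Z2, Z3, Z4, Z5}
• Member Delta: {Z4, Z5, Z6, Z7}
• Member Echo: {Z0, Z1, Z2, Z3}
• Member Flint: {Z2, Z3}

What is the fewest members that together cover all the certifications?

2

Atlas and Bravo together: Atlas ∪ Bravo = {Z0, Z1, Z2, Z3, Z4, Z5, Z6, Z7} — every certification is covered.
No single member has all 8 certifications (the largest, Atlas, has 7), so 2 is optimal.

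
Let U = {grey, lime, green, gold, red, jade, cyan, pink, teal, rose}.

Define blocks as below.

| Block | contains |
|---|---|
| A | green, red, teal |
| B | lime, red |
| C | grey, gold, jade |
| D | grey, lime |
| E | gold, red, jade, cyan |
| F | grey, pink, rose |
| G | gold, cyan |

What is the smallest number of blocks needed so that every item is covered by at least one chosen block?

A and B and E and F together: A ∪ B ∪ E ∪ F = {grey, lime, green, gold, red, jade, cyan, pink, teal, rose} — every item is covered.
Only A contains green, so A is forced; the remaining 7 items need at least 3 more blocks (each remaining block adds at most 3) — so at least 4 blocks are needed, and 4 is optimal.

4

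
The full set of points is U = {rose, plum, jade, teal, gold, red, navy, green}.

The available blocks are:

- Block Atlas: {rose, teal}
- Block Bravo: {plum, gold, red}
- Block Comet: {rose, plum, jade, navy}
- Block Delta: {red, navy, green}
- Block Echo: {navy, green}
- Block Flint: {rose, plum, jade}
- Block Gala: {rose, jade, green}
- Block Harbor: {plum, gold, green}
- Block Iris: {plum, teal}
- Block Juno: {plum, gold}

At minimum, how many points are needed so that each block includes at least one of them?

Take H = {rose, plum, navy}. Each listed block contains at least one of these, so H is a hitting set of size 3.
The blocks Atlas, Bravo, Echo are pairwise disjoint, so any hitting set needs a separate point for each — at least 3. Hence 3 is optimal.

3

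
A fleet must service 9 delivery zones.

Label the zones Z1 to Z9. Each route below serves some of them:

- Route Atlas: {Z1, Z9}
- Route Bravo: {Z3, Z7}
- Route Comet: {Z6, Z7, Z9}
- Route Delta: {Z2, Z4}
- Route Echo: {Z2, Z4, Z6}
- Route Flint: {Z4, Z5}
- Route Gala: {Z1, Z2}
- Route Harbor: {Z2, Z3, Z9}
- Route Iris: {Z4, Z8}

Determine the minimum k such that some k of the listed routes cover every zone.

Take {Bravo, Comet, Flint, Gala, Iris}. Their union is {Z1, Z2, Z3, Z4, Z5, Z6, Z7, Z8, Z9}, which is all 9 zones.
No 4 of the 9 routes cover everything (all 126 combinations miss at least one zone), so 5 is optimal.

5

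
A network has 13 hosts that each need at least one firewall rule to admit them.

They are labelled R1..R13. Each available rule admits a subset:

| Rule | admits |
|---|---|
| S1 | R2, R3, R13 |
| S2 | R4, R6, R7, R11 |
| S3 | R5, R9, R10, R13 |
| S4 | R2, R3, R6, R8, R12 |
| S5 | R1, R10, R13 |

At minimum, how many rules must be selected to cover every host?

S2 and S3 and S4 and S5 together: S2 ∪ S3 ∪ S4 ∪ S5 = {R1, R2, R3, R4, R5, R6, R7, R8, R9, R10, R11, R12, R13} — every host is covered.
Only S2 contains R4, so S2 is forced; the remaining 9 hosts need at least 3 more rules (each remaining rule adds at most 4) — so at least 4 rules are needed, and 4 is optimal.

4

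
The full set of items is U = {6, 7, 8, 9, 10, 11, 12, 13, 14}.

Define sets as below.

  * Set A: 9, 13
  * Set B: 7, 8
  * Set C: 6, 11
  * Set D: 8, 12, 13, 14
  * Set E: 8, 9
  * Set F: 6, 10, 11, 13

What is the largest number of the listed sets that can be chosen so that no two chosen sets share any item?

3

A, B, C are pairwise disjoint (A={9,13}; B={7,8}; C={6,11}).
Every remaining set overlaps one of these, and no 4 of the listed sets are pairwise disjoint, so 3 is the maximum.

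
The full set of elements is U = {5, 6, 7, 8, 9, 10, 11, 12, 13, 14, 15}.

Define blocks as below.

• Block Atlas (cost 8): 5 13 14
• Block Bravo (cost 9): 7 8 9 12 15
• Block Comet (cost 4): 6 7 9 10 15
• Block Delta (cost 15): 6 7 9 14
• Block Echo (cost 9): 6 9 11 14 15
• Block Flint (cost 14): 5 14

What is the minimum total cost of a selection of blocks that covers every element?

30

Atlas, Bravo, Comet, Echo together cover every element (Atlas ∪ Bravo ∪ Comet ∪ Echo = {5, 6, 7, 8, 9, 10, 11, 12, 13, 14, 15}); total cost 8 + 9 + 4 + 9 = 30.
No covering selection has total cost below 30.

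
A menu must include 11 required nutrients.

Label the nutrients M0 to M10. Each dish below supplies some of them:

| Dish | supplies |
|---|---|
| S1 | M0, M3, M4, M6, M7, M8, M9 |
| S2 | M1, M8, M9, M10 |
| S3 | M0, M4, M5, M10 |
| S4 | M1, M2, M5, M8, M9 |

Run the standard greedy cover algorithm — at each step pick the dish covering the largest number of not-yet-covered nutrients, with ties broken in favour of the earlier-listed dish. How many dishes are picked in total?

3

Greedy: pick S1 (covers 7 new) → pick S4 (covers 3 new) → pick S2 (covers 1 new). Total picks: 3.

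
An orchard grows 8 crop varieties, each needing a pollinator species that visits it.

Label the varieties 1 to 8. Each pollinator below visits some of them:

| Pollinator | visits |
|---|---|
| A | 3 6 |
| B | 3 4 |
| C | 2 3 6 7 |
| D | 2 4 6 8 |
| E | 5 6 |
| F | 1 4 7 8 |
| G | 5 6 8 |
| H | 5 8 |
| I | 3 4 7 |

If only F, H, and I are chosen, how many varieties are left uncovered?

Union of F, H, I = {1, 3, 4, 5, 7, 8}.
Not covered: 2, 6 — 2 varieties.

2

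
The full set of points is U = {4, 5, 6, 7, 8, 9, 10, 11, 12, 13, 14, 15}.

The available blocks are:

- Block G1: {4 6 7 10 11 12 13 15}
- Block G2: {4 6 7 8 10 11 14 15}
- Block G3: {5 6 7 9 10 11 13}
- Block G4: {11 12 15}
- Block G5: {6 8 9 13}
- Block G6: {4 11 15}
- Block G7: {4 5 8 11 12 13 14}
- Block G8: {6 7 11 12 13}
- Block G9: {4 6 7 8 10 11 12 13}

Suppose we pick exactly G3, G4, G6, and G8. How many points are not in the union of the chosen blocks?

Union of G3, G4, G6, G8 = {4, 5, 6, 7, 9, 10, 11, 12, 13, 15}.
Not covered: 8, 14 — 2 points.

2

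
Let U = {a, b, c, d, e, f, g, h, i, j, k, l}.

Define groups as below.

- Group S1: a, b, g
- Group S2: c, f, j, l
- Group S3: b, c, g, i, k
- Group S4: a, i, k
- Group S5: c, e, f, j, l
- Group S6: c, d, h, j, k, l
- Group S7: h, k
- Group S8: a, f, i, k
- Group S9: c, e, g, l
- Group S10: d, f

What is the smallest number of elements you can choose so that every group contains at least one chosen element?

Take T = {f, g, k}. Each listed group contains at least one of these, so T is a hitting set of size 3.
The groups S4, S9, S10 are pairwise disjoint, so any hitting set needs a separate element for each — at least 3. Hence 3 is optimal.

3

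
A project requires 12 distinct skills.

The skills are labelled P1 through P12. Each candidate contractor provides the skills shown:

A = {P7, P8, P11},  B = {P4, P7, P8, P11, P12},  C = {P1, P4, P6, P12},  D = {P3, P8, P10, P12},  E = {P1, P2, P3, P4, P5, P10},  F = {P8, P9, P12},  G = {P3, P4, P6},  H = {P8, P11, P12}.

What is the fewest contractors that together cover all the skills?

4

Take {A, C, E, F}. Their union is {P1, P2, P3, P4, P5, P6, P7, P8, P9, P10, P11, P12}, which is all 12 skills.
No 3 of the 8 contractors cover everything (all 56 combinations miss at least one skill), so 4 is optimal.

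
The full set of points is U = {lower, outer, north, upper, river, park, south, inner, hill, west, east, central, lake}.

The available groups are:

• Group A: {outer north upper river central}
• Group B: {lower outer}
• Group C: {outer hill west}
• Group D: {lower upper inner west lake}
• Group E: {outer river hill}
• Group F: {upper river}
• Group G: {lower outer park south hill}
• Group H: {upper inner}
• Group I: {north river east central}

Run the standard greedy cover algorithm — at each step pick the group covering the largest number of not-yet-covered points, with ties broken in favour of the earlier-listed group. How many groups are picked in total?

Greedy: pick A (covers 5 new) → pick D (covers 4 new) → pick G (covers 3 new) → pick I (covers 1 new). Total picks: 4.
(The true minimum cover uses only 3 groups, so greedy is not optimal here.)

4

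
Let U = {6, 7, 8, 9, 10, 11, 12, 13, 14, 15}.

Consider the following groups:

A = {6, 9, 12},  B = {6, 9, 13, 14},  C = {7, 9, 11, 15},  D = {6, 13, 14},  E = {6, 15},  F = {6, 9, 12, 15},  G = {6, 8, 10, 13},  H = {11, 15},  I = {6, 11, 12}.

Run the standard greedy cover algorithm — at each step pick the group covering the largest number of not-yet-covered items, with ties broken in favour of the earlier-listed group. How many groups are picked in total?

4

Greedy: pick B (covers 4 new) → pick C (covers 3 new) → pick G (covers 2 new) → pick A (covers 1 new). Total picks: 4.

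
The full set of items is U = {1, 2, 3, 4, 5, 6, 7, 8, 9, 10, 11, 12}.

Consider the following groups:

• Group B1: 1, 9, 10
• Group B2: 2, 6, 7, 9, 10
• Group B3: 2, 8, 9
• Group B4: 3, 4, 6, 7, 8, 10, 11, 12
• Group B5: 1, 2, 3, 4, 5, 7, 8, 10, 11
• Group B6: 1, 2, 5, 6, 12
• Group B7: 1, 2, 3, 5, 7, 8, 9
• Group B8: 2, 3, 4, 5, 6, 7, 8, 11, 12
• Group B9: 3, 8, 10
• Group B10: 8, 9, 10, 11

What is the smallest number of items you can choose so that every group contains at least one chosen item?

Take H = {2, 10}. Each listed group contains at least one of these, so H is a hitting set of size 2.
The groups B6, B10 are pairwise disjoint, so any hitting set needs a separate item for each — at least 2. Hence 2 is optimal.

2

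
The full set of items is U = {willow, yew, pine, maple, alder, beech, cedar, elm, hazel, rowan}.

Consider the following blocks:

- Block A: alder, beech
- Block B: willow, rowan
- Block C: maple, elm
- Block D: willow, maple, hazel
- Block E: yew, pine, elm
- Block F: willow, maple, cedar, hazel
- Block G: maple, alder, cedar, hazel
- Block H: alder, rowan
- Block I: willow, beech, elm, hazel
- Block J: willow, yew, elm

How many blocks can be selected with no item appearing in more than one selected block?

B, E, G are pairwise disjoint (B={willow,rowan}; E={yew,pine,elm}; G={maple,alder,cedar,hazel}).
Every remaining block overlaps one of these, and no 4 of the listed blocks are pairwise disjoint, so 3 is the maximum.

3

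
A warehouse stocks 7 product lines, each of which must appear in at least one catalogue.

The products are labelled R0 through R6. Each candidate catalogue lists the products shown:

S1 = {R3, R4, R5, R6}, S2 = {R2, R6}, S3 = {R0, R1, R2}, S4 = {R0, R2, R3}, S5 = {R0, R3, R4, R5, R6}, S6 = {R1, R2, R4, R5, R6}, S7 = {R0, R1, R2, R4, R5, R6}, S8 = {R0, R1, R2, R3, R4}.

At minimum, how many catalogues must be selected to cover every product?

2

Take {S1, S8}. Their union is {R0, R1, R2, R3, R4, R5, R6}, which is all 7 products.
No single catalogue has all 7 products (the largest, S7, has 6), so 2 is optimal.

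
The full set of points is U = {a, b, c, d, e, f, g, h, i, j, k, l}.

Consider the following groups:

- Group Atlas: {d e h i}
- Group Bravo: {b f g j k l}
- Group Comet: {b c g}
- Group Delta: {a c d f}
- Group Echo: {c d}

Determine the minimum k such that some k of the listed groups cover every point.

Atlas, Bravo, and Delta cover everything between them: the union {a, b, c, d, e, f, g, h, i, j, k, l} is all of U.
Only Delta contains a, so Delta is forced; the remaining 8 points need at least 2 more groups (each remaining group adds at most 5) — so at least 3 groups are needed, and 3 is optimal.

3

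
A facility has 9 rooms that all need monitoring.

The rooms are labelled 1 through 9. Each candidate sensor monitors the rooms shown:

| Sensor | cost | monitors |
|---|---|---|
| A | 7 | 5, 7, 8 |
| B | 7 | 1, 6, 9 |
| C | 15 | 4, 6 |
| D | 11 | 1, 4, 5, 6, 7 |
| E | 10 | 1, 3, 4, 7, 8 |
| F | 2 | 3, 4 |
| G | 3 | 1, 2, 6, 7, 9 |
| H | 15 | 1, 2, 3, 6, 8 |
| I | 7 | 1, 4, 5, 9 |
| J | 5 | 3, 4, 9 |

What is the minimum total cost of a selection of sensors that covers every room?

12

A, F, G together cover every room (A ∪ F ∪ G = {1, 2, 3, 4, 5, 6, 7, 8, 9}); total cost 7 + 2 + 3 = 12.
No covering selection has total cost below 12.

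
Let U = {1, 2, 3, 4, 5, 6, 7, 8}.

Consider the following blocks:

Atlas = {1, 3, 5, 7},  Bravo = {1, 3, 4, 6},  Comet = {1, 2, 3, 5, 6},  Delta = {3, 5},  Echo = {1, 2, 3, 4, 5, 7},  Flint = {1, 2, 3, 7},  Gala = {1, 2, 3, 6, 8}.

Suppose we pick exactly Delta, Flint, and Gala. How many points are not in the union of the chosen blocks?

Union of Delta, Flint, Gala = {1, 2, 3, 5, 6, 7, 8}.
Not covered: 4 — 1 point.

1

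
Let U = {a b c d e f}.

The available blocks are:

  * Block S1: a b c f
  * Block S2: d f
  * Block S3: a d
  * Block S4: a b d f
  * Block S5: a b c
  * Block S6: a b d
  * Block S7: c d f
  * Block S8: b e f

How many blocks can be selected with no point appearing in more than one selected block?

2

S2, S5 are pairwise disjoint (S2={d,f}; S5={a,b,c}).
Every remaining block overlaps one of these, and no 3 of the listed blocks are pairwise disjoint, so 2 is the maximum.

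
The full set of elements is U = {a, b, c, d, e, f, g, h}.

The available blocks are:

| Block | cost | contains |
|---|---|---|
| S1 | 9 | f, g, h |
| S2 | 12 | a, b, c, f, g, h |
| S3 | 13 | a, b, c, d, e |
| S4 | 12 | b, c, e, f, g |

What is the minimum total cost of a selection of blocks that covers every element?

S1, S3 together cover every element (S1 ∪ S3 = {a, b, c, d, e, f, g, h}); total cost 9 + 13 = 22.
The greedy pick S2, S3 costs 25; no covering selection beats 22.

22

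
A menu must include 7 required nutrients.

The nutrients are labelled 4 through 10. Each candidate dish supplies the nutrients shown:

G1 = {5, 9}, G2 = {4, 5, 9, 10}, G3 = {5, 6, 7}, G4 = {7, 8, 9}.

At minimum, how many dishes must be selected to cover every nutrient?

3

Take {G2, G3, G4}. Their union is {4, 5, 6, 7, 8, 9, 10}, which is all 7 nutrients.
Only G2 contains 4, so G2 is forced; the remaining 3 nutrients need at least 2 more dishes (each remaining dish adds at most 2) — so at least 3 dishes are needed, and 3 is optimal.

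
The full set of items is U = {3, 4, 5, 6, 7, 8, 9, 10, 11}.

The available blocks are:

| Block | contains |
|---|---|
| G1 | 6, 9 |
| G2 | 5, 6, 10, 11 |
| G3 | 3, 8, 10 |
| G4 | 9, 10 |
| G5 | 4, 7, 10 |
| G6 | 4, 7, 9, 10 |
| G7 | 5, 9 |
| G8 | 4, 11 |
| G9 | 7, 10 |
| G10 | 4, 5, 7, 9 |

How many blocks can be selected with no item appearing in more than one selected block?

3

G3, G7, G8 are pairwise disjoint (G3={3,8,10}; G7={5,9}; G8={4,11}).
Every remaining block overlaps one of these, and no 4 of the listed blocks are pairwise disjoint, so 3 is the maximum.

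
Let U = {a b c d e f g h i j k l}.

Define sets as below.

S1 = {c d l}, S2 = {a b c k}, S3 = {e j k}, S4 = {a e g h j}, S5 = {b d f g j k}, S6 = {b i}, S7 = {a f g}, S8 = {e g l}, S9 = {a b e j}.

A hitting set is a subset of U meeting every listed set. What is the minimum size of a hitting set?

4

Take T = {c, e, f, i}. Each listed set contains at least one of these, so T is a hitting set of size 4.
The sets S1, S3, S6, S7 are pairwise disjoint, so any hitting set needs a separate element for each — at least 4. Hence 4 is optimal.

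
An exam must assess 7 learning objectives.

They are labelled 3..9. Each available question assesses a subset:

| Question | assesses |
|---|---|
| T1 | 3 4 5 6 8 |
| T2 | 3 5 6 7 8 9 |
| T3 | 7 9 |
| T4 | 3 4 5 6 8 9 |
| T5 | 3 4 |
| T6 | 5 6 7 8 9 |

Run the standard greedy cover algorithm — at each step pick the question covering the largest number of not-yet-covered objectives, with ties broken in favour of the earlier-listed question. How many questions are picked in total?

2

Greedy: pick T2 (covers 6 new) → pick T1 (covers 1 new). Total picks: 2.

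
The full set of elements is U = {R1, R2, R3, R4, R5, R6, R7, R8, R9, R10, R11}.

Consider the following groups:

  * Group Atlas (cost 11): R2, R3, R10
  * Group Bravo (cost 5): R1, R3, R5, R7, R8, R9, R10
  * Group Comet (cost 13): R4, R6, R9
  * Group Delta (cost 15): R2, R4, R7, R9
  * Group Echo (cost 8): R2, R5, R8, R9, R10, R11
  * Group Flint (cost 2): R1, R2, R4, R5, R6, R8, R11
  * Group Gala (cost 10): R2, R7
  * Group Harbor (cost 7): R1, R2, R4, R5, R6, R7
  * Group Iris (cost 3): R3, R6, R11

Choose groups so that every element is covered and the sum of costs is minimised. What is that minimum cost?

Bravo, Flint together cover every element (Bravo ∪ Flint = {R1, R2, R3, R4, R5, R6, R7, R8, R9, R10, R11}); total cost 5 + 2 = 7.
No covering selection has total cost below 7.

7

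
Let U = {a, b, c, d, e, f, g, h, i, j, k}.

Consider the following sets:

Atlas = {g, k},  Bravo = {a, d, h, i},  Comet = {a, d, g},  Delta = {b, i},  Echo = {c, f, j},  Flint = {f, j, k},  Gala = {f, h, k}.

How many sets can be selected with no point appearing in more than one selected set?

Atlas, Delta, Echo are pairwise disjoint (Atlas={g,k}; Delta={b,i}; Echo={c,f,j}).
Every remaining set overlaps one of these, and no 4 of the listed sets are pairwise disjoint, so 3 is the maximum.

3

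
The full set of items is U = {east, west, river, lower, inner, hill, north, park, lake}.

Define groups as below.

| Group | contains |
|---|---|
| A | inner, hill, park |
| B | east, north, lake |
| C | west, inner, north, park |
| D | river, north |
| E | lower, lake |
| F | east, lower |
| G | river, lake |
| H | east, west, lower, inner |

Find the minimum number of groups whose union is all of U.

A and D and E and H together: A ∪ D ∪ E ∪ H = {east, west, river, lower, inner, hill, north, park, lake} — every item is covered.
No 3 of the 8 groups cover everything (all 56 combinations miss at least one item), so 4 is optimal.

4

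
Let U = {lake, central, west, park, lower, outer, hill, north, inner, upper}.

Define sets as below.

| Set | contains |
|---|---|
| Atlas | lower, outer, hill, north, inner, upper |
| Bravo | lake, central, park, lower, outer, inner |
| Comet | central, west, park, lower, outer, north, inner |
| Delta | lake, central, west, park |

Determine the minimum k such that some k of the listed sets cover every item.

2

Take {Atlas, Delta}. Their union is {lake, central, west, park, lower, outer, hill, north, inner, upper}, which is all 10 items.
No single set has all 10 items (the largest, Comet, has 7), so 2 is optimal.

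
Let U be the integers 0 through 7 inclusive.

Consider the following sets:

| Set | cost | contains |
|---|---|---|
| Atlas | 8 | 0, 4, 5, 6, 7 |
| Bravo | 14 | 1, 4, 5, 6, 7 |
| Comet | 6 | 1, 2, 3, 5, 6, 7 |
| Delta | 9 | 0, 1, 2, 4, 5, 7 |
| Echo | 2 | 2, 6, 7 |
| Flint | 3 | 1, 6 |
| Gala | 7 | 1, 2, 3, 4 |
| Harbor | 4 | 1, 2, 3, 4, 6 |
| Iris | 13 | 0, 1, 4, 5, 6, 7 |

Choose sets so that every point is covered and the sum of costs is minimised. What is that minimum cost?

12

Atlas, Harbor together cover every point (Atlas ∪ Harbor = {0, 1, 2, 3, 4, 5, 6, 7}); total cost 8 + 4 = 12.
The greedy pick Echo, Harbor, Atlas costs 14; no covering selection beats 12.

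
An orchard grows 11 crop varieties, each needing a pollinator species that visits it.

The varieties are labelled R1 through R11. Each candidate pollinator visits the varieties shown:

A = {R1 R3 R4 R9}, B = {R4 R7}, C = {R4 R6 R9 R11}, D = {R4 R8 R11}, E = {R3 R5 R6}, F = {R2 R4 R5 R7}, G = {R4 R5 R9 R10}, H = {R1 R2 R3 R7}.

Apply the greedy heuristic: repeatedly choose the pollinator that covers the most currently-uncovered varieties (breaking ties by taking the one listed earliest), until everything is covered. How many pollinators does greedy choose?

5

Greedy: pick A (covers 4 new) → pick F (covers 3 new) → pick C (covers 2 new) → pick D (covers 1 new) → pick G (covers 1 new). Total picks: 5.
(The true minimum cover uses only 4 pollinators, so greedy is not optimal here.)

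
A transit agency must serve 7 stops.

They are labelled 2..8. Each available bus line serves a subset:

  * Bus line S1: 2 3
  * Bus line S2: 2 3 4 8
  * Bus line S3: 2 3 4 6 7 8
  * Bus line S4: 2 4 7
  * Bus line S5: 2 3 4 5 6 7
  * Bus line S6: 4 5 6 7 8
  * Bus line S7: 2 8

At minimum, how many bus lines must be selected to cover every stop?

Take {S3, S6}. Their union is {2, 3, 4, 5, 6, 7, 8}, which is all 7 stops.
No single bus line has all 7 stops (the largest, S3, has 6), so 2 is optimal.

2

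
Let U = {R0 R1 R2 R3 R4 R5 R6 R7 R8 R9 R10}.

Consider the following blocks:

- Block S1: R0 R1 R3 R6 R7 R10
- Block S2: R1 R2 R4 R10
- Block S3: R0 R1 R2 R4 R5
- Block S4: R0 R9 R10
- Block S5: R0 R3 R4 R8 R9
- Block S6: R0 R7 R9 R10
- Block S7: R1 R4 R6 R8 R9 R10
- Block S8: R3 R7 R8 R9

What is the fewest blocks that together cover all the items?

S1, S3, and S5 cover everything between them: the union {R0, R1, R2, R3, R4, R5, R6, R7, R8, R9, R10} is all of U.
Only S3 contains R5, so S3 is forced; the remaining 6 items need at least 2 more blocks (each remaining block adds at most 4) — so at least 3 blocks are needed, and 3 is optimal.

3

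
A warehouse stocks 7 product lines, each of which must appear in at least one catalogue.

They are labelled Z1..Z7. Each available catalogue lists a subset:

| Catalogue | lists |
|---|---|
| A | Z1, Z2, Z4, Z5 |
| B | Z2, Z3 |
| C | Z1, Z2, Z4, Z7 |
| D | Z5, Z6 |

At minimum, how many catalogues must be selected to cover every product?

3

B and C and D together: B ∪ C ∪ D = {Z1, Z2, Z3, Z4, Z5, Z6, Z7} — every product is covered.
Only B contains Z3, so B is forced; the remaining 5 products need at least 2 more catalogues (each remaining catalogue adds at most 3) — so at least 3 catalogues are needed, and 3 is optimal.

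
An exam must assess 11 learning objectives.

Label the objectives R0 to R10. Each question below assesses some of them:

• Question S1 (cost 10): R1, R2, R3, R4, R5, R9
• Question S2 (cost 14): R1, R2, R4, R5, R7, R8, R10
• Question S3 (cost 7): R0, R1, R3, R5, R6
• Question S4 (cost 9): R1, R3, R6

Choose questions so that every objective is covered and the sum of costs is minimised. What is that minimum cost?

S1, S2, S3 together cover every objective (S1 ∪ S2 ∪ S3 = {R0, R1, R2, R3, R4, R5, R6, R7, R8, R9, R10}); total cost 10 + 14 + 7 = 31.
No covering selection has total cost below 31.

31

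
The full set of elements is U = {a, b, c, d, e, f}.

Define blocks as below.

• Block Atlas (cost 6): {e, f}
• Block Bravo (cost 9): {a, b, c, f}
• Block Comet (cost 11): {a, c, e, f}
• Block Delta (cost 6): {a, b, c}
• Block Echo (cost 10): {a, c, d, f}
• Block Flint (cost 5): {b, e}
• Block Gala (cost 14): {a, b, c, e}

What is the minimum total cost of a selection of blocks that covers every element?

Echo, Flint together cover every element (Echo ∪ Flint = {a, b, c, d, e, f}); total cost 10 + 5 = 15.
The greedy pick Delta, Atlas, Echo costs 22; no covering selection beats 15.

15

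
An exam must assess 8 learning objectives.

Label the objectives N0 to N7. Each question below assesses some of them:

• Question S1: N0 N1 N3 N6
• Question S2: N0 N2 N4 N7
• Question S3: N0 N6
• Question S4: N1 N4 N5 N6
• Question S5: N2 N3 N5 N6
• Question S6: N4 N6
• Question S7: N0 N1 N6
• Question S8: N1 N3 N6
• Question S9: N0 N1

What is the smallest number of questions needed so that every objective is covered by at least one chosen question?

S2 and S5 and S8 together: S2 ∪ S5 ∪ S8 = {N0, N1, N2, N3, N4, N5, N6, N7} — every objective is covered.
Only S2 contains N7, so S2 is forced; the remaining 4 objectives need at least 2 more questions (each remaining question adds at most 3) — so at least 3 questions are needed, and 3 is optimal.

3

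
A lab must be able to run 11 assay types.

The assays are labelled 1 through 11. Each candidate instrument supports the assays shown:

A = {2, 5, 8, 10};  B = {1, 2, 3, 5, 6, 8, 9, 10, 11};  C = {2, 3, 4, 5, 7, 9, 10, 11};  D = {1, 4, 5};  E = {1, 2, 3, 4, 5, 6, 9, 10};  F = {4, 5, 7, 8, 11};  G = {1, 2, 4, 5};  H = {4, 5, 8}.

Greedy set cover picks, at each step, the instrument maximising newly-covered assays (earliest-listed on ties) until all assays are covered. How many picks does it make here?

2

Greedy: pick B (covers 9 new) → pick C (covers 2 new). Total picks: 2.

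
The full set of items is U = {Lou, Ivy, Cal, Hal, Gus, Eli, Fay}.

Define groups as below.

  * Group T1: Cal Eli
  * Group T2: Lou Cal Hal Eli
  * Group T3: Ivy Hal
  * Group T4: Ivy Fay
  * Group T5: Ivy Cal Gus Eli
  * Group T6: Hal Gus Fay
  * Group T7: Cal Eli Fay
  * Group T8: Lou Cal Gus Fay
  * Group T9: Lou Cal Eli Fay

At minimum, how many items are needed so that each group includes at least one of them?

H = {Hal, Eli, Fay} meets every group (each contains at least one member of H), and |H| = 3.
No choice of 2 items meets every group, so 3 is the minimum.

3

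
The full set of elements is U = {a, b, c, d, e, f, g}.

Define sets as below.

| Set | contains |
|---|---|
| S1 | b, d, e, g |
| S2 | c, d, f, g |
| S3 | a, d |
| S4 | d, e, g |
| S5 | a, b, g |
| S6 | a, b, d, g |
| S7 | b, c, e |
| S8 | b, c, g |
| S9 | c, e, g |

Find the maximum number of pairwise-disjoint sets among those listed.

S3, S8 are pairwise disjoint (S3={a,d}; S8={b,c,g}).
Every remaining set overlaps one of these, and no 3 of the listed sets are pairwise disjoint, so 2 is the maximum.

2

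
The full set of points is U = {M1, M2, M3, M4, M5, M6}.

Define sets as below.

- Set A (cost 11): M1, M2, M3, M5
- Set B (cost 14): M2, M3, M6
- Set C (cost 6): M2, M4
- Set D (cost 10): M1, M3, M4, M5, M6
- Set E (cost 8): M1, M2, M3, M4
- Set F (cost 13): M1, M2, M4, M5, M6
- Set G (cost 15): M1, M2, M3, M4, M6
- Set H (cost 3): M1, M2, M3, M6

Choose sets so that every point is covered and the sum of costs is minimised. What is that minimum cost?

D, H together cover every point (D ∪ H = {M1, M2, M3, M4, M5, M6}); total cost 10 + 3 = 13.
No covering selection has total cost below 13.

13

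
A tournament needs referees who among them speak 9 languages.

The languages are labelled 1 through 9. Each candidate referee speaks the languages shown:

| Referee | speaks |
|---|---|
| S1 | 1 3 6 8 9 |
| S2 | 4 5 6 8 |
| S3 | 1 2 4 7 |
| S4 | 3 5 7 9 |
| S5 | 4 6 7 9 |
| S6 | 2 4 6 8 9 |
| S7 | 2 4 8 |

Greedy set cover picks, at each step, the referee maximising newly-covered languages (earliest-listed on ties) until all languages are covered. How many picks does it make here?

3

Greedy: pick S1 (covers 5 new) → pick S3 (covers 3 new) → pick S2 (covers 1 new). Total picks: 3.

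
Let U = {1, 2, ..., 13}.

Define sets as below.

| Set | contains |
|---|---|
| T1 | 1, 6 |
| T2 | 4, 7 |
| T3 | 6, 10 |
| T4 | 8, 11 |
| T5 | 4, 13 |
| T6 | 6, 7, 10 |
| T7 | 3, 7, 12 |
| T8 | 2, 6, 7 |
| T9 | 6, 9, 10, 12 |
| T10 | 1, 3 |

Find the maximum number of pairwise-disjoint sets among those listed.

4

T3, T4, T5, T7 are pairwise disjoint (T3={6,10}; T4={8,11}; T5={4,13}; T7={3,7,12}).
Every remaining set overlaps one of these, and no 5 of the listed sets are pairwise disjoint, so 4 is the maximum.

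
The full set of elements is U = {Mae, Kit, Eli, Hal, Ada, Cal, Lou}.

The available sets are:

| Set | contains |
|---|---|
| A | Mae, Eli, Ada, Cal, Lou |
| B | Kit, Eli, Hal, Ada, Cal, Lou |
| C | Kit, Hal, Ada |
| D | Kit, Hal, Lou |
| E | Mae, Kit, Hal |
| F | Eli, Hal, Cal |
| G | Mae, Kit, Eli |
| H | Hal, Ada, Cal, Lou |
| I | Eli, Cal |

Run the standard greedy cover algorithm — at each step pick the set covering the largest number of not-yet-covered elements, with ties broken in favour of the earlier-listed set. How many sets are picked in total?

2

Greedy: pick B (covers 6 new) → pick A (covers 1 new). Total picks: 2.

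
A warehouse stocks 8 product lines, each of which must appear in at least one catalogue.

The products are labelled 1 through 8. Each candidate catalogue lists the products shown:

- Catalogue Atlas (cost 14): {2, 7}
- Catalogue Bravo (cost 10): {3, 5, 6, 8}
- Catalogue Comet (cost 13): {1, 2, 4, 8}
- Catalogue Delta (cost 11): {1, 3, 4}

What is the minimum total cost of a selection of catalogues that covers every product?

Atlas, Bravo, Delta together cover every product (Atlas ∪ Bravo ∪ Delta = {1, 2, 3, 4, 5, 6, 7, 8}); total cost 14 + 10 + 11 = 35.
The greedy pick Bravo, Comet, Atlas costs 37; no covering selection beats 35.

35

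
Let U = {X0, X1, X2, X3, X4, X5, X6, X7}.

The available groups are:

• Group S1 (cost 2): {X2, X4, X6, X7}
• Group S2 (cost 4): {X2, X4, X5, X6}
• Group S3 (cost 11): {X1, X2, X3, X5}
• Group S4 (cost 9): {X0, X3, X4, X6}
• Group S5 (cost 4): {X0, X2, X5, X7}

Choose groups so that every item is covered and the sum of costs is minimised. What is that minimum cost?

S1, S3, S5 together cover every item (S1 ∪ S3 ∪ S5 = {X0, X1, X2, X3, X4, X5, X6, X7}); total cost 2 + 11 + 4 = 17.
No covering selection has total cost below 17.

17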